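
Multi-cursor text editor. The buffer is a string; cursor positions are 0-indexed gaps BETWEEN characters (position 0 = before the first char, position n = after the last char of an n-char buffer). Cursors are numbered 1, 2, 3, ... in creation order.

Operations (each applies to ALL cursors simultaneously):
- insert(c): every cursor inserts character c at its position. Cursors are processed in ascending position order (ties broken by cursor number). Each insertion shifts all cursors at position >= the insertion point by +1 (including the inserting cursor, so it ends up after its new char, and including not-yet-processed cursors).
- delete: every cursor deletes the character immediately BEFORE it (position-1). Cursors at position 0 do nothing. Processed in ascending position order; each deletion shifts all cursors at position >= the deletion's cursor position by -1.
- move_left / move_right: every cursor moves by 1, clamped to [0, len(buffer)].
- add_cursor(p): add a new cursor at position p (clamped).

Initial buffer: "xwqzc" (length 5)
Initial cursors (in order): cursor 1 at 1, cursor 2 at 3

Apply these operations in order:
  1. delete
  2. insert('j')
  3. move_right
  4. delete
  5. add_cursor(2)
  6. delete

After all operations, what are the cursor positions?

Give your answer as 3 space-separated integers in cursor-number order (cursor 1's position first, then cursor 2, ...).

After op 1 (delete): buffer="wzc" (len 3), cursors c1@0 c2@1, authorship ...
After op 2 (insert('j')): buffer="jwjzc" (len 5), cursors c1@1 c2@3, authorship 1.2..
After op 3 (move_right): buffer="jwjzc" (len 5), cursors c1@2 c2@4, authorship 1.2..
After op 4 (delete): buffer="jjc" (len 3), cursors c1@1 c2@2, authorship 12.
After op 5 (add_cursor(2)): buffer="jjc" (len 3), cursors c1@1 c2@2 c3@2, authorship 12.
After op 6 (delete): buffer="c" (len 1), cursors c1@0 c2@0 c3@0, authorship .

Answer: 0 0 0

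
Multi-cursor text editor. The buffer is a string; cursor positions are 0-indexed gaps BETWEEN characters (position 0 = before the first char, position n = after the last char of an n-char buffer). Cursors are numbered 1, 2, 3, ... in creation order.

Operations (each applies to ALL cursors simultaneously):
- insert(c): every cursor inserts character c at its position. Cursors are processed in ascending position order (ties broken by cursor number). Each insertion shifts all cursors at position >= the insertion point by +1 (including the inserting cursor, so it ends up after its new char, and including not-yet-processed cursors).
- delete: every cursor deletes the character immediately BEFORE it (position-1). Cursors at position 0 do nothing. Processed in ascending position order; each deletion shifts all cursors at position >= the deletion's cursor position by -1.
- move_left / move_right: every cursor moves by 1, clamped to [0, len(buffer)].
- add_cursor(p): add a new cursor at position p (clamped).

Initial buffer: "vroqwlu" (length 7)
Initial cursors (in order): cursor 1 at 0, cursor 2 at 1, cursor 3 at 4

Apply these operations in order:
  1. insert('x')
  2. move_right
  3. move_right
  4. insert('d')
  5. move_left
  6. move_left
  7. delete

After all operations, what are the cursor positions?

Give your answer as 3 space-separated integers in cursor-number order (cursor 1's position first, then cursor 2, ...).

After op 1 (insert('x')): buffer="xvxroqxwlu" (len 10), cursors c1@1 c2@3 c3@7, authorship 1.2...3...
After op 2 (move_right): buffer="xvxroqxwlu" (len 10), cursors c1@2 c2@4 c3@8, authorship 1.2...3...
After op 3 (move_right): buffer="xvxroqxwlu" (len 10), cursors c1@3 c2@5 c3@9, authorship 1.2...3...
After op 4 (insert('d')): buffer="xvxdrodqxwldu" (len 13), cursors c1@4 c2@7 c3@12, authorship 1.21..2.3..3.
After op 5 (move_left): buffer="xvxdrodqxwldu" (len 13), cursors c1@3 c2@6 c3@11, authorship 1.21..2.3..3.
After op 6 (move_left): buffer="xvxdrodqxwldu" (len 13), cursors c1@2 c2@5 c3@10, authorship 1.21..2.3..3.
After op 7 (delete): buffer="xxdodqxldu" (len 10), cursors c1@1 c2@3 c3@7, authorship 121.2.3.3.

Answer: 1 3 7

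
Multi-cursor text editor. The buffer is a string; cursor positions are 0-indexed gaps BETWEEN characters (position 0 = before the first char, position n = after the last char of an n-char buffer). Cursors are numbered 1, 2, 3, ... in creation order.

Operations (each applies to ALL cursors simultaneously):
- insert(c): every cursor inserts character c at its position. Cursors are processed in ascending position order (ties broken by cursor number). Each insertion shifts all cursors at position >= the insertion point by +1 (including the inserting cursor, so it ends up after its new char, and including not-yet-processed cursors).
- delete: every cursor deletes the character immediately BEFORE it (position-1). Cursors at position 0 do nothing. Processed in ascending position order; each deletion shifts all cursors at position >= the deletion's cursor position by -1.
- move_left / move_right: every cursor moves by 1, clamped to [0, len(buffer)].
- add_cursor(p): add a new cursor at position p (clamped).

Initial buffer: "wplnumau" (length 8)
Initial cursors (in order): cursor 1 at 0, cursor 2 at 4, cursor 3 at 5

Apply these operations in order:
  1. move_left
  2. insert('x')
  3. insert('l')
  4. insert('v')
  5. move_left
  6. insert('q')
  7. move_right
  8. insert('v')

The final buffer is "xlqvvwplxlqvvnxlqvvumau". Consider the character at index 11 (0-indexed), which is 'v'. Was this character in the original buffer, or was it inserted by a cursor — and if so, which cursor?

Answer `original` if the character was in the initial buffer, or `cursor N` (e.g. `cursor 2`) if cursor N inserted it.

After op 1 (move_left): buffer="wplnumau" (len 8), cursors c1@0 c2@3 c3@4, authorship ........
After op 2 (insert('x')): buffer="xwplxnxumau" (len 11), cursors c1@1 c2@5 c3@7, authorship 1...2.3....
After op 3 (insert('l')): buffer="xlwplxlnxlumau" (len 14), cursors c1@2 c2@7 c3@10, authorship 11...22.33....
After op 4 (insert('v')): buffer="xlvwplxlvnxlvumau" (len 17), cursors c1@3 c2@9 c3@13, authorship 111...222.333....
After op 5 (move_left): buffer="xlvwplxlvnxlvumau" (len 17), cursors c1@2 c2@8 c3@12, authorship 111...222.333....
After op 6 (insert('q')): buffer="xlqvwplxlqvnxlqvumau" (len 20), cursors c1@3 c2@10 c3@15, authorship 1111...2222.3333....
After op 7 (move_right): buffer="xlqvwplxlqvnxlqvumau" (len 20), cursors c1@4 c2@11 c3@16, authorship 1111...2222.3333....
After op 8 (insert('v')): buffer="xlqvvwplxlqvvnxlqvvumau" (len 23), cursors c1@5 c2@13 c3@19, authorship 11111...22222.33333....
Authorship (.=original, N=cursor N): 1 1 1 1 1 . . . 2 2 2 2 2 . 3 3 3 3 3 . . . .
Index 11: author = 2

Answer: cursor 2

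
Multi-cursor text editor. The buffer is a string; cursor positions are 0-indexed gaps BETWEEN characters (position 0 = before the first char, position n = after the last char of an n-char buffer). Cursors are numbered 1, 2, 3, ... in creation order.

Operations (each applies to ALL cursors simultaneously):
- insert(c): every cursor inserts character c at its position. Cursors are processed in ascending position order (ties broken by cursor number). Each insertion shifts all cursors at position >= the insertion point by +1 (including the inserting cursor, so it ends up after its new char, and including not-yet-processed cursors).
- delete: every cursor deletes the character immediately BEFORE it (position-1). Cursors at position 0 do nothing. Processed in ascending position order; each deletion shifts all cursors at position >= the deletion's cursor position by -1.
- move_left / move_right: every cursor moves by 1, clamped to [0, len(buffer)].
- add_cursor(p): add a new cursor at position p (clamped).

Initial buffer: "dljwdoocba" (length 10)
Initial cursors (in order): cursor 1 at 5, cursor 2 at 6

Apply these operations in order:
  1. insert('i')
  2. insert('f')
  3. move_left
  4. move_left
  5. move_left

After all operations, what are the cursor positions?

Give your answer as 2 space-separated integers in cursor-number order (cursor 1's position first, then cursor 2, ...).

Answer: 4 7

Derivation:
After op 1 (insert('i')): buffer="dljwdioiocba" (len 12), cursors c1@6 c2@8, authorship .....1.2....
After op 2 (insert('f')): buffer="dljwdifoifocba" (len 14), cursors c1@7 c2@10, authorship .....11.22....
After op 3 (move_left): buffer="dljwdifoifocba" (len 14), cursors c1@6 c2@9, authorship .....11.22....
After op 4 (move_left): buffer="dljwdifoifocba" (len 14), cursors c1@5 c2@8, authorship .....11.22....
After op 5 (move_left): buffer="dljwdifoifocba" (len 14), cursors c1@4 c2@7, authorship .....11.22....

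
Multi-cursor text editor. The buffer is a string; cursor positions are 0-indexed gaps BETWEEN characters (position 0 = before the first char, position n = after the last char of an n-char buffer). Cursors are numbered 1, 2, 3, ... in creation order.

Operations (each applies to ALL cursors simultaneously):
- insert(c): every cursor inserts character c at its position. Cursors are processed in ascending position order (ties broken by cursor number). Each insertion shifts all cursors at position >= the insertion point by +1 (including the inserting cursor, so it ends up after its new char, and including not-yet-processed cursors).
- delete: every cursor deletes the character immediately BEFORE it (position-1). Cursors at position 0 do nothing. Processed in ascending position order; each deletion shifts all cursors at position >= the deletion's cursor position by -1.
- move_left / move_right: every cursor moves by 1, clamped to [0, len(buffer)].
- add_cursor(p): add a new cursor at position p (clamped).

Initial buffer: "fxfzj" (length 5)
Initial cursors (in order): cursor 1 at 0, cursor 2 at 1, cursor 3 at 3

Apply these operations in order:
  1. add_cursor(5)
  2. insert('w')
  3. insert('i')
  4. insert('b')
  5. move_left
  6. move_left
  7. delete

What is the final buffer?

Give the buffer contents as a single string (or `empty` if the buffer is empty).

After op 1 (add_cursor(5)): buffer="fxfzj" (len 5), cursors c1@0 c2@1 c3@3 c4@5, authorship .....
After op 2 (insert('w')): buffer="wfwxfwzjw" (len 9), cursors c1@1 c2@3 c3@6 c4@9, authorship 1.2..3..4
After op 3 (insert('i')): buffer="wifwixfwizjwi" (len 13), cursors c1@2 c2@5 c3@9 c4@13, authorship 11.22..33..44
After op 4 (insert('b')): buffer="wibfwibxfwibzjwib" (len 17), cursors c1@3 c2@7 c3@12 c4@17, authorship 111.222..333..444
After op 5 (move_left): buffer="wibfwibxfwibzjwib" (len 17), cursors c1@2 c2@6 c3@11 c4@16, authorship 111.222..333..444
After op 6 (move_left): buffer="wibfwibxfwibzjwib" (len 17), cursors c1@1 c2@5 c3@10 c4@15, authorship 111.222..333..444
After op 7 (delete): buffer="ibfibxfibzjib" (len 13), cursors c1@0 c2@3 c3@7 c4@11, authorship 11.22..33..44

Answer: ibfibxfibzjib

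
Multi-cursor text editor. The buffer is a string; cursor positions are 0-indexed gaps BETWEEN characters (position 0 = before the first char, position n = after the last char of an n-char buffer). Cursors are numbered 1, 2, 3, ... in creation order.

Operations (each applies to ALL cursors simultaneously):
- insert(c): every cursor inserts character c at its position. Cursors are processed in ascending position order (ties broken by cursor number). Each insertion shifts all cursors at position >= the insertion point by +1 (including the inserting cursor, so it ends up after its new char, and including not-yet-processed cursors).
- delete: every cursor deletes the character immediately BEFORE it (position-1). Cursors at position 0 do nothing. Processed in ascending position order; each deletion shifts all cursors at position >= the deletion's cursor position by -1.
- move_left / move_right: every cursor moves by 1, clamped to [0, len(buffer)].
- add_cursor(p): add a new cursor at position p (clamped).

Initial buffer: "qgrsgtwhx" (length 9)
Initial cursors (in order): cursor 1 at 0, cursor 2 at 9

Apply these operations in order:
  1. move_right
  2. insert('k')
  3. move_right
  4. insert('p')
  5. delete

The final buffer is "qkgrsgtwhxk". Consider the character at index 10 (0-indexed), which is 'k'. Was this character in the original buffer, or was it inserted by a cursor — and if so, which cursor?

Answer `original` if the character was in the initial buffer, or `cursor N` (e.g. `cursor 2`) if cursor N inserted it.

Answer: cursor 2

Derivation:
After op 1 (move_right): buffer="qgrsgtwhx" (len 9), cursors c1@1 c2@9, authorship .........
After op 2 (insert('k')): buffer="qkgrsgtwhxk" (len 11), cursors c1@2 c2@11, authorship .1........2
After op 3 (move_right): buffer="qkgrsgtwhxk" (len 11), cursors c1@3 c2@11, authorship .1........2
After op 4 (insert('p')): buffer="qkgprsgtwhxkp" (len 13), cursors c1@4 c2@13, authorship .1.1.......22
After op 5 (delete): buffer="qkgrsgtwhxk" (len 11), cursors c1@3 c2@11, authorship .1........2
Authorship (.=original, N=cursor N): . 1 . . . . . . . . 2
Index 10: author = 2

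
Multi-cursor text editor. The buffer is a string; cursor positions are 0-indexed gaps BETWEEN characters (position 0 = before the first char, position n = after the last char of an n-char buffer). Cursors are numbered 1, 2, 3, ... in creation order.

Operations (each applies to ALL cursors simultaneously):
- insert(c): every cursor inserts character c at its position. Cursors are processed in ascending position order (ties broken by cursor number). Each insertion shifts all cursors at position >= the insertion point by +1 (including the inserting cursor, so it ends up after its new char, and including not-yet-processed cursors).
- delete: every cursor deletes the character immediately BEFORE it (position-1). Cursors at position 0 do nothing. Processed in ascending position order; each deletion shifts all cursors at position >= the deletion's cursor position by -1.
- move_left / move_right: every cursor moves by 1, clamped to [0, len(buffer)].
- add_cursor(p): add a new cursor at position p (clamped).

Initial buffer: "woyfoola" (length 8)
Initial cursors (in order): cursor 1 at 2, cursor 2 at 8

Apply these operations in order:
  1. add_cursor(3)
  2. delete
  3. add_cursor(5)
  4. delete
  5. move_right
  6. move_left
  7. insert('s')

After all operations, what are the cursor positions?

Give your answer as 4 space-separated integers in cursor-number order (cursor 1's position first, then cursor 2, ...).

Answer: 2 5 2 5

Derivation:
After op 1 (add_cursor(3)): buffer="woyfoola" (len 8), cursors c1@2 c3@3 c2@8, authorship ........
After op 2 (delete): buffer="wfool" (len 5), cursors c1@1 c3@1 c2@5, authorship .....
After op 3 (add_cursor(5)): buffer="wfool" (len 5), cursors c1@1 c3@1 c2@5 c4@5, authorship .....
After op 4 (delete): buffer="fo" (len 2), cursors c1@0 c3@0 c2@2 c4@2, authorship ..
After op 5 (move_right): buffer="fo" (len 2), cursors c1@1 c3@1 c2@2 c4@2, authorship ..
After op 6 (move_left): buffer="fo" (len 2), cursors c1@0 c3@0 c2@1 c4@1, authorship ..
After op 7 (insert('s')): buffer="ssfsso" (len 6), cursors c1@2 c3@2 c2@5 c4@5, authorship 13.24.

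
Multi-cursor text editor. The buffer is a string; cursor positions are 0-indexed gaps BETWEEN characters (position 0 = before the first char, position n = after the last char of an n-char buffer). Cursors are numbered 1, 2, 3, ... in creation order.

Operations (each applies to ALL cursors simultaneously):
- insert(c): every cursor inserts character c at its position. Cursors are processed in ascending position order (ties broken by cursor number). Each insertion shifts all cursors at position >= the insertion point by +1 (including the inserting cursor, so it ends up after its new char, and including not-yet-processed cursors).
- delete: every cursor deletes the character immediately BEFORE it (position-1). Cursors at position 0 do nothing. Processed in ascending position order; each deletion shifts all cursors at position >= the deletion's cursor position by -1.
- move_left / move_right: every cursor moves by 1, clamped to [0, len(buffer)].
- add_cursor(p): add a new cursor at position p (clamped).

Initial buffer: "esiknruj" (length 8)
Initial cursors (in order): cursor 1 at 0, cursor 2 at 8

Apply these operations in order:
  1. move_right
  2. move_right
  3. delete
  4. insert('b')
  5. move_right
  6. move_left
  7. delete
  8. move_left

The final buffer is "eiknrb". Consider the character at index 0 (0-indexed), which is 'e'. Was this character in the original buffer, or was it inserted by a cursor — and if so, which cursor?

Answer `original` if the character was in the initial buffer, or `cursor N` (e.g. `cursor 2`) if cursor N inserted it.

After op 1 (move_right): buffer="esiknruj" (len 8), cursors c1@1 c2@8, authorship ........
After op 2 (move_right): buffer="esiknruj" (len 8), cursors c1@2 c2@8, authorship ........
After op 3 (delete): buffer="eiknru" (len 6), cursors c1@1 c2@6, authorship ......
After op 4 (insert('b')): buffer="ebiknrub" (len 8), cursors c1@2 c2@8, authorship .1.....2
After op 5 (move_right): buffer="ebiknrub" (len 8), cursors c1@3 c2@8, authorship .1.....2
After op 6 (move_left): buffer="ebiknrub" (len 8), cursors c1@2 c2@7, authorship .1.....2
After op 7 (delete): buffer="eiknrb" (len 6), cursors c1@1 c2@5, authorship .....2
After op 8 (move_left): buffer="eiknrb" (len 6), cursors c1@0 c2@4, authorship .....2
Authorship (.=original, N=cursor N): . . . . . 2
Index 0: author = original

Answer: original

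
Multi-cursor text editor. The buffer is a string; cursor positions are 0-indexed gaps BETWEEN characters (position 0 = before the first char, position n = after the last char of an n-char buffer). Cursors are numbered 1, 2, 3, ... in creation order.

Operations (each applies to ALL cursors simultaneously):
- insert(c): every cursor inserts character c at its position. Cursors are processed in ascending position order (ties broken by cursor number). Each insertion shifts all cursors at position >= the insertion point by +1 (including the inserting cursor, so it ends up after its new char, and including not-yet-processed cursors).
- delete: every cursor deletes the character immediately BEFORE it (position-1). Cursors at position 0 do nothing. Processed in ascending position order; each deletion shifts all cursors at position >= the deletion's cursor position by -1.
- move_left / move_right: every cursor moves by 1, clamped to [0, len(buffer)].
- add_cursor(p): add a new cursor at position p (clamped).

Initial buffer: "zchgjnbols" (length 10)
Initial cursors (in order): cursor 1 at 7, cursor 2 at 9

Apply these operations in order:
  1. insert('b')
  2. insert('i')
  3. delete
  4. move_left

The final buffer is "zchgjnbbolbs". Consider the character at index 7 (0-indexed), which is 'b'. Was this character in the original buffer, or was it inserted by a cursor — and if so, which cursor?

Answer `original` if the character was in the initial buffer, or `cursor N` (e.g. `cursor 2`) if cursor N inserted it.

Answer: cursor 1

Derivation:
After op 1 (insert('b')): buffer="zchgjnbbolbs" (len 12), cursors c1@8 c2@11, authorship .......1..2.
After op 2 (insert('i')): buffer="zchgjnbbiolbis" (len 14), cursors c1@9 c2@13, authorship .......11..22.
After op 3 (delete): buffer="zchgjnbbolbs" (len 12), cursors c1@8 c2@11, authorship .......1..2.
After op 4 (move_left): buffer="zchgjnbbolbs" (len 12), cursors c1@7 c2@10, authorship .......1..2.
Authorship (.=original, N=cursor N): . . . . . . . 1 . . 2 .
Index 7: author = 1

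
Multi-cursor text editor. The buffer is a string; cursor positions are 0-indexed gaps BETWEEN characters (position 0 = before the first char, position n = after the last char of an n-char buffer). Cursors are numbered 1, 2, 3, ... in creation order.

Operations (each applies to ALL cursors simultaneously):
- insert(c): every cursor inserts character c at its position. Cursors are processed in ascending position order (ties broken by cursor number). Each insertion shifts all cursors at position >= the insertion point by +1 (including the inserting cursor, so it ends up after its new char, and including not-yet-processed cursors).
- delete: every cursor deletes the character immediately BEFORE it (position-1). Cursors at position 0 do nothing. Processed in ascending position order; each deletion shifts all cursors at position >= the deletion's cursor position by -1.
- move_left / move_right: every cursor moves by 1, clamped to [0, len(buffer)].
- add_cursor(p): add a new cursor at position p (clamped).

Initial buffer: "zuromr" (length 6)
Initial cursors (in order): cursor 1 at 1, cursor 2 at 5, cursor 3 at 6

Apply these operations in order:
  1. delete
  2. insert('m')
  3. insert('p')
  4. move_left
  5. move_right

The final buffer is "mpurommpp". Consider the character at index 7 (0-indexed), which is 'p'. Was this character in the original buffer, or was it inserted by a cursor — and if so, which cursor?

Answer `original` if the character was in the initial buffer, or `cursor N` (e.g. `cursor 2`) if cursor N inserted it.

Answer: cursor 2

Derivation:
After op 1 (delete): buffer="uro" (len 3), cursors c1@0 c2@3 c3@3, authorship ...
After op 2 (insert('m')): buffer="muromm" (len 6), cursors c1@1 c2@6 c3@6, authorship 1...23
After op 3 (insert('p')): buffer="mpurommpp" (len 9), cursors c1@2 c2@9 c3@9, authorship 11...2323
After op 4 (move_left): buffer="mpurommpp" (len 9), cursors c1@1 c2@8 c3@8, authorship 11...2323
After op 5 (move_right): buffer="mpurommpp" (len 9), cursors c1@2 c2@9 c3@9, authorship 11...2323
Authorship (.=original, N=cursor N): 1 1 . . . 2 3 2 3
Index 7: author = 2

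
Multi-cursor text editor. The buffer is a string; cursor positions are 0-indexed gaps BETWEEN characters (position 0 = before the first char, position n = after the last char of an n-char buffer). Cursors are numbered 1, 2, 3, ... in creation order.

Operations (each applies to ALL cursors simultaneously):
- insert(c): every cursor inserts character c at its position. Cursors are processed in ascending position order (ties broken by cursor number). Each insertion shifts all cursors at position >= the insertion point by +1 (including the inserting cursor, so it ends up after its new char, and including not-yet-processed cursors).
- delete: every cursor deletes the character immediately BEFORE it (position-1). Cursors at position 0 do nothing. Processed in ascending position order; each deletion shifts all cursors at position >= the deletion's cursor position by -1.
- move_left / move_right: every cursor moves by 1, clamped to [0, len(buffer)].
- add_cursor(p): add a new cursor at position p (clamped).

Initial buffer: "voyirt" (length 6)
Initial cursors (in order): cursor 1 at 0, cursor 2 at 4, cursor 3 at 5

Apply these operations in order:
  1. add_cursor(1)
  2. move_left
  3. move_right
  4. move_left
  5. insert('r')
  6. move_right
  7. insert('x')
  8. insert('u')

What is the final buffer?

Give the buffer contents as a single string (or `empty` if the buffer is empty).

Answer: rrvxxuuoyrixurrxut

Derivation:
After op 1 (add_cursor(1)): buffer="voyirt" (len 6), cursors c1@0 c4@1 c2@4 c3@5, authorship ......
After op 2 (move_left): buffer="voyirt" (len 6), cursors c1@0 c4@0 c2@3 c3@4, authorship ......
After op 3 (move_right): buffer="voyirt" (len 6), cursors c1@1 c4@1 c2@4 c3@5, authorship ......
After op 4 (move_left): buffer="voyirt" (len 6), cursors c1@0 c4@0 c2@3 c3@4, authorship ......
After op 5 (insert('r')): buffer="rrvoyrirrt" (len 10), cursors c1@2 c4@2 c2@6 c3@8, authorship 14...2.3..
After op 6 (move_right): buffer="rrvoyrirrt" (len 10), cursors c1@3 c4@3 c2@7 c3@9, authorship 14...2.3..
After op 7 (insert('x')): buffer="rrvxxoyrixrrxt" (len 14), cursors c1@5 c4@5 c2@10 c3@13, authorship 14.14..2.23.3.
After op 8 (insert('u')): buffer="rrvxxuuoyrixurrxut" (len 18), cursors c1@7 c4@7 c2@13 c3@17, authorship 14.1414..2.223.33.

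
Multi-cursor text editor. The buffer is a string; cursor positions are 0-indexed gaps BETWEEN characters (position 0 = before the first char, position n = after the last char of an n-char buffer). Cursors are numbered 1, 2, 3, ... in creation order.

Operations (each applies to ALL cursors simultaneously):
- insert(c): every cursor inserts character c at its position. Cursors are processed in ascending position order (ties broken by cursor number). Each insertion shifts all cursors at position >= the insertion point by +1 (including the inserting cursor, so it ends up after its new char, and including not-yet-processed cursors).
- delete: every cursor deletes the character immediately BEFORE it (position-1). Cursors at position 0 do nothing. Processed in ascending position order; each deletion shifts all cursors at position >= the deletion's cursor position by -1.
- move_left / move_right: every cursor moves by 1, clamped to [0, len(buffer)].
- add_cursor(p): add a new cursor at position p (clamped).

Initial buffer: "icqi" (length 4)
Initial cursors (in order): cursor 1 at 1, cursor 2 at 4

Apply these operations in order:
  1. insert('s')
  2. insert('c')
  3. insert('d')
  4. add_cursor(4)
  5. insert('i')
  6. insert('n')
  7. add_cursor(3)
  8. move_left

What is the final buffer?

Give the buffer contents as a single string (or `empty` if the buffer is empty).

After op 1 (insert('s')): buffer="iscqis" (len 6), cursors c1@2 c2@6, authorship .1...2
After op 2 (insert('c')): buffer="isccqisc" (len 8), cursors c1@3 c2@8, authorship .11...22
After op 3 (insert('d')): buffer="iscdcqiscd" (len 10), cursors c1@4 c2@10, authorship .111...222
After op 4 (add_cursor(4)): buffer="iscdcqiscd" (len 10), cursors c1@4 c3@4 c2@10, authorship .111...222
After op 5 (insert('i')): buffer="iscdiicqiscdi" (len 13), cursors c1@6 c3@6 c2@13, authorship .11113...2222
After op 6 (insert('n')): buffer="iscdiinncqiscdin" (len 16), cursors c1@8 c3@8 c2@16, authorship .1111313...22222
After op 7 (add_cursor(3)): buffer="iscdiinncqiscdin" (len 16), cursors c4@3 c1@8 c3@8 c2@16, authorship .1111313...22222
After op 8 (move_left): buffer="iscdiinncqiscdin" (len 16), cursors c4@2 c1@7 c3@7 c2@15, authorship .1111313...22222

Answer: iscdiinncqiscdin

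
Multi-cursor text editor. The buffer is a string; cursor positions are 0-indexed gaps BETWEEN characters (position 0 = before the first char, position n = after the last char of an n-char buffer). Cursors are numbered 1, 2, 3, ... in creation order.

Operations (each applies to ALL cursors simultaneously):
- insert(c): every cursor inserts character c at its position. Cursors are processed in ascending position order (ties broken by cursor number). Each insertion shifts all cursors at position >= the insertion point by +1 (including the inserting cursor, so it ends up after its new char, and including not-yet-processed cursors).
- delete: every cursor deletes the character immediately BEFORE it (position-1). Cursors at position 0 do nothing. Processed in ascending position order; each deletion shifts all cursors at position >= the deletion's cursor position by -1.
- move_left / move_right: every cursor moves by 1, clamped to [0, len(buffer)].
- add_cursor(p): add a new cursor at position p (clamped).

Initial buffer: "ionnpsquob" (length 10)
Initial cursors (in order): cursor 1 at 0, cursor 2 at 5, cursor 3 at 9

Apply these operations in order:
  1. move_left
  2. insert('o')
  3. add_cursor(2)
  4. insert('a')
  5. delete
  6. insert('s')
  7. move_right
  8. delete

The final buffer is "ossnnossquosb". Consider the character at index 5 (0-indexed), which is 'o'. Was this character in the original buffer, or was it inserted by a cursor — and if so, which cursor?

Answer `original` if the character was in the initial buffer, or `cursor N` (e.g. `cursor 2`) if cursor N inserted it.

After op 1 (move_left): buffer="ionnpsquob" (len 10), cursors c1@0 c2@4 c3@8, authorship ..........
After op 2 (insert('o')): buffer="oionnopsquoob" (len 13), cursors c1@1 c2@6 c3@11, authorship 1....2....3..
After op 3 (add_cursor(2)): buffer="oionnopsquoob" (len 13), cursors c1@1 c4@2 c2@6 c3@11, authorship 1....2....3..
After op 4 (insert('a')): buffer="oaiaonnoapsquoaob" (len 17), cursors c1@2 c4@4 c2@9 c3@15, authorship 11.4...22....33..
After op 5 (delete): buffer="oionnopsquoob" (len 13), cursors c1@1 c4@2 c2@6 c3@11, authorship 1....2....3..
After op 6 (insert('s')): buffer="osisonnospsquosob" (len 17), cursors c1@2 c4@4 c2@9 c3@15, authorship 11.4...22....33..
After op 7 (move_right): buffer="osisonnospsquosob" (len 17), cursors c1@3 c4@5 c2@10 c3@16, authorship 11.4...22....33..
After op 8 (delete): buffer="ossnnossquosb" (len 13), cursors c1@2 c4@3 c2@7 c3@12, authorship 114..22...33.
Authorship (.=original, N=cursor N): 1 1 4 . . 2 2 . . . 3 3 .
Index 5: author = 2

Answer: cursor 2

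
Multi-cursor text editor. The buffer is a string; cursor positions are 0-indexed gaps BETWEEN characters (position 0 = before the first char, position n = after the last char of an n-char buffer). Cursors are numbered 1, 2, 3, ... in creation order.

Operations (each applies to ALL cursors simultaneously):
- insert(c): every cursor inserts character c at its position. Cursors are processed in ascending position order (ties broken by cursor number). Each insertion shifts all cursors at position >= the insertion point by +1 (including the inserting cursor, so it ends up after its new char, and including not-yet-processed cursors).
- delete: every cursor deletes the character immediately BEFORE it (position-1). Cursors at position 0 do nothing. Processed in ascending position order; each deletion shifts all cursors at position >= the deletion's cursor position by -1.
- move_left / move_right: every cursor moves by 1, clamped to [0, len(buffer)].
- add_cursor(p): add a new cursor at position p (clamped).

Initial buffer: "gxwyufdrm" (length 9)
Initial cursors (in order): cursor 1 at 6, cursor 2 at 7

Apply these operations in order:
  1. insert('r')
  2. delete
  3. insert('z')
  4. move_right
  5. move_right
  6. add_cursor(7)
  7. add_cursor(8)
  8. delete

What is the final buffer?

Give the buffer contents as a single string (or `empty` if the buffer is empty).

Answer: gxwyufr

Derivation:
After op 1 (insert('r')): buffer="gxwyufrdrrm" (len 11), cursors c1@7 c2@9, authorship ......1.2..
After op 2 (delete): buffer="gxwyufdrm" (len 9), cursors c1@6 c2@7, authorship .........
After op 3 (insert('z')): buffer="gxwyufzdzrm" (len 11), cursors c1@7 c2@9, authorship ......1.2..
After op 4 (move_right): buffer="gxwyufzdzrm" (len 11), cursors c1@8 c2@10, authorship ......1.2..
After op 5 (move_right): buffer="gxwyufzdzrm" (len 11), cursors c1@9 c2@11, authorship ......1.2..
After op 6 (add_cursor(7)): buffer="gxwyufzdzrm" (len 11), cursors c3@7 c1@9 c2@11, authorship ......1.2..
After op 7 (add_cursor(8)): buffer="gxwyufzdzrm" (len 11), cursors c3@7 c4@8 c1@9 c2@11, authorship ......1.2..
After op 8 (delete): buffer="gxwyufr" (len 7), cursors c1@6 c3@6 c4@6 c2@7, authorship .......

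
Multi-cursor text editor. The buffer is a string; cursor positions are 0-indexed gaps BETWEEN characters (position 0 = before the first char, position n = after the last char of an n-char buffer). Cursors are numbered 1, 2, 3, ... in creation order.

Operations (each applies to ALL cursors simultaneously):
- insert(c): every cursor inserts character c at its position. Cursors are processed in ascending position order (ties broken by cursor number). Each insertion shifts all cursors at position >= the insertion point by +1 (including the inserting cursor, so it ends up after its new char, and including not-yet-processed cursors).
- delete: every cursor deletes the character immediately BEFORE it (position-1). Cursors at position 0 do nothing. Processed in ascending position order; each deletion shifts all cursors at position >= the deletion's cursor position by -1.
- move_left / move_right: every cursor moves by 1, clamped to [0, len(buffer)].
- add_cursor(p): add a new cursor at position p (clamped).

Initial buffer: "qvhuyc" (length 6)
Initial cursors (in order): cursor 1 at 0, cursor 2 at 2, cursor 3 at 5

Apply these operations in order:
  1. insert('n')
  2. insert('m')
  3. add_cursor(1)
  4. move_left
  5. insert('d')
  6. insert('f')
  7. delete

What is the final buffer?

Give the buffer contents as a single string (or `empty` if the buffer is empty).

Answer: dndmqvndmhuyndmc

Derivation:
After op 1 (insert('n')): buffer="nqvnhuync" (len 9), cursors c1@1 c2@4 c3@8, authorship 1..2...3.
After op 2 (insert('m')): buffer="nmqvnmhuynmc" (len 12), cursors c1@2 c2@6 c3@11, authorship 11..22...33.
After op 3 (add_cursor(1)): buffer="nmqvnmhuynmc" (len 12), cursors c4@1 c1@2 c2@6 c3@11, authorship 11..22...33.
After op 4 (move_left): buffer="nmqvnmhuynmc" (len 12), cursors c4@0 c1@1 c2@5 c3@10, authorship 11..22...33.
After op 5 (insert('d')): buffer="dndmqvndmhuyndmc" (len 16), cursors c4@1 c1@3 c2@8 c3@14, authorship 4111..222...333.
After op 6 (insert('f')): buffer="dfndfmqvndfmhuyndfmc" (len 20), cursors c4@2 c1@5 c2@11 c3@18, authorship 441111..2222...3333.
After op 7 (delete): buffer="dndmqvndmhuyndmc" (len 16), cursors c4@1 c1@3 c2@8 c3@14, authorship 4111..222...333.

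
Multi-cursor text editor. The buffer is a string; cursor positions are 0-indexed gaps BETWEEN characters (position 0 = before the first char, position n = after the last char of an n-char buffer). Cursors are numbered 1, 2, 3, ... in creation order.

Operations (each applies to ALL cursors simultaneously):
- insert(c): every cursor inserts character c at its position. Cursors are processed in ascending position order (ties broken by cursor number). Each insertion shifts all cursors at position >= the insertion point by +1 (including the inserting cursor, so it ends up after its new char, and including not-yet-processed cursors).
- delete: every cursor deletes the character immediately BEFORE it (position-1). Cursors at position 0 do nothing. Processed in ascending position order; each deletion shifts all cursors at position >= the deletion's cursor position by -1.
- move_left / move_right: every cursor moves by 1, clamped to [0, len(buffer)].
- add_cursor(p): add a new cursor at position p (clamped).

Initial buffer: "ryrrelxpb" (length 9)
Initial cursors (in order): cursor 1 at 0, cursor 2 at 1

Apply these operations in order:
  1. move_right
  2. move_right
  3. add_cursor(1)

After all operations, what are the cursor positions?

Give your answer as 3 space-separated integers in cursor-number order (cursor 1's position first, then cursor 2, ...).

After op 1 (move_right): buffer="ryrrelxpb" (len 9), cursors c1@1 c2@2, authorship .........
After op 2 (move_right): buffer="ryrrelxpb" (len 9), cursors c1@2 c2@3, authorship .........
After op 3 (add_cursor(1)): buffer="ryrrelxpb" (len 9), cursors c3@1 c1@2 c2@3, authorship .........

Answer: 2 3 1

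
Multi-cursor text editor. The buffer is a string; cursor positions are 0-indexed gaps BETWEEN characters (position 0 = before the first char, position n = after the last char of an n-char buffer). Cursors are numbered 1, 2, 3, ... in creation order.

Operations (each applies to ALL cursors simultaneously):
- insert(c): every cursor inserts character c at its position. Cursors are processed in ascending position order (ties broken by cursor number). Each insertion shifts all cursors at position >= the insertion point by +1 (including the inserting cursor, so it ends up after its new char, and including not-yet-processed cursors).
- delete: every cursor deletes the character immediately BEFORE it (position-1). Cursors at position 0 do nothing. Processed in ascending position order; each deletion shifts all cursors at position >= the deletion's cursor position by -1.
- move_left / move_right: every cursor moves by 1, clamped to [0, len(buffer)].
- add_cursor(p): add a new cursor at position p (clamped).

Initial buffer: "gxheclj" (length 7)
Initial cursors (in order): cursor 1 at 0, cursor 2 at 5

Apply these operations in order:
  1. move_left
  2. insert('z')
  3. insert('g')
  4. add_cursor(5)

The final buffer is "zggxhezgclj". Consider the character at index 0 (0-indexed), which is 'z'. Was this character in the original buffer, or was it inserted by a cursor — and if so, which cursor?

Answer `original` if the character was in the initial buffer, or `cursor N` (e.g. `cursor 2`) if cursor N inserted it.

After op 1 (move_left): buffer="gxheclj" (len 7), cursors c1@0 c2@4, authorship .......
After op 2 (insert('z')): buffer="zgxhezclj" (len 9), cursors c1@1 c2@6, authorship 1....2...
After op 3 (insert('g')): buffer="zggxhezgclj" (len 11), cursors c1@2 c2@8, authorship 11....22...
After op 4 (add_cursor(5)): buffer="zggxhezgclj" (len 11), cursors c1@2 c3@5 c2@8, authorship 11....22...
Authorship (.=original, N=cursor N): 1 1 . . . . 2 2 . . .
Index 0: author = 1

Answer: cursor 1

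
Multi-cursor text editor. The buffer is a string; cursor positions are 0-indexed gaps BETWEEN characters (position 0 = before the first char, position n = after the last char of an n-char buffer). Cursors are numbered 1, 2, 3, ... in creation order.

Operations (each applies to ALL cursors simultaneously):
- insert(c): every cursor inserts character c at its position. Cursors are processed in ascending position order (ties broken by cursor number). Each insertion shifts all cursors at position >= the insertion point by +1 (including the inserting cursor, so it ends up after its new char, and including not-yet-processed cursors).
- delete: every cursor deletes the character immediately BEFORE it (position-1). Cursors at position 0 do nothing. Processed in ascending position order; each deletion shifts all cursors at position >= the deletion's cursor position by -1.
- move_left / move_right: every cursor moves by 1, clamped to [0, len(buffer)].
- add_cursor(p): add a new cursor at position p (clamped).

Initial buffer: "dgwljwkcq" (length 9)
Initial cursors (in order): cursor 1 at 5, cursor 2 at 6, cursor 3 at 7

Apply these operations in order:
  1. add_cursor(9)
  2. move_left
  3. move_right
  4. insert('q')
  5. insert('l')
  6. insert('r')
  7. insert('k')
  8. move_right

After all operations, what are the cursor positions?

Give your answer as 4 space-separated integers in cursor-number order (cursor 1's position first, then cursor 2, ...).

Answer: 10 15 20 25

Derivation:
After op 1 (add_cursor(9)): buffer="dgwljwkcq" (len 9), cursors c1@5 c2@6 c3@7 c4@9, authorship .........
After op 2 (move_left): buffer="dgwljwkcq" (len 9), cursors c1@4 c2@5 c3@6 c4@8, authorship .........
After op 3 (move_right): buffer="dgwljwkcq" (len 9), cursors c1@5 c2@6 c3@7 c4@9, authorship .........
After op 4 (insert('q')): buffer="dgwljqwqkqcqq" (len 13), cursors c1@6 c2@8 c3@10 c4@13, authorship .....1.2.3..4
After op 5 (insert('l')): buffer="dgwljqlwqlkqlcqql" (len 17), cursors c1@7 c2@10 c3@13 c4@17, authorship .....11.22.33..44
After op 6 (insert('r')): buffer="dgwljqlrwqlrkqlrcqqlr" (len 21), cursors c1@8 c2@12 c3@16 c4@21, authorship .....111.222.333..444
After op 7 (insert('k')): buffer="dgwljqlrkwqlrkkqlrkcqqlrk" (len 25), cursors c1@9 c2@14 c3@19 c4@25, authorship .....1111.2222.3333..4444
After op 8 (move_right): buffer="dgwljqlrkwqlrkkqlrkcqqlrk" (len 25), cursors c1@10 c2@15 c3@20 c4@25, authorship .....1111.2222.3333..4444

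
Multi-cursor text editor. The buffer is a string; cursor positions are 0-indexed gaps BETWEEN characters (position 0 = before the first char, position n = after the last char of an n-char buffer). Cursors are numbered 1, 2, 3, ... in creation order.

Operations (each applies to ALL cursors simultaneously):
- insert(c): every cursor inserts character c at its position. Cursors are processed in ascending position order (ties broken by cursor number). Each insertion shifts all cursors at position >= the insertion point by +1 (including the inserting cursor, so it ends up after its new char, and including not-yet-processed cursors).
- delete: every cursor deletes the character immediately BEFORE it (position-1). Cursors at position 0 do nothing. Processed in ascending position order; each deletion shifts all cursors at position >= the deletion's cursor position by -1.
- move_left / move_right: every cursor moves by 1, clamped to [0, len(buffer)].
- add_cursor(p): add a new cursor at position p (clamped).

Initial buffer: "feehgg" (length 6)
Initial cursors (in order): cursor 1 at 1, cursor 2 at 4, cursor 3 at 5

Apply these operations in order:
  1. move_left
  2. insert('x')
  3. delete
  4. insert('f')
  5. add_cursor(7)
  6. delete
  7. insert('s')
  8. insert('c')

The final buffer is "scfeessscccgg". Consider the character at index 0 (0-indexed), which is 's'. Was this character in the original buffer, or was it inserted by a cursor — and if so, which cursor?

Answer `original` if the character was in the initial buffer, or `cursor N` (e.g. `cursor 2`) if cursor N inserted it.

After op 1 (move_left): buffer="feehgg" (len 6), cursors c1@0 c2@3 c3@4, authorship ......
After op 2 (insert('x')): buffer="xfeexhxgg" (len 9), cursors c1@1 c2@5 c3@7, authorship 1...2.3..
After op 3 (delete): buffer="feehgg" (len 6), cursors c1@0 c2@3 c3@4, authorship ......
After op 4 (insert('f')): buffer="ffeefhfgg" (len 9), cursors c1@1 c2@5 c3@7, authorship 1...2.3..
After op 5 (add_cursor(7)): buffer="ffeefhfgg" (len 9), cursors c1@1 c2@5 c3@7 c4@7, authorship 1...2.3..
After op 6 (delete): buffer="feegg" (len 5), cursors c1@0 c2@3 c3@3 c4@3, authorship .....
After op 7 (insert('s')): buffer="sfeesssgg" (len 9), cursors c1@1 c2@7 c3@7 c4@7, authorship 1...234..
After op 8 (insert('c')): buffer="scfeessscccgg" (len 13), cursors c1@2 c2@11 c3@11 c4@11, authorship 11...234234..
Authorship (.=original, N=cursor N): 1 1 . . . 2 3 4 2 3 4 . .
Index 0: author = 1

Answer: cursor 1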